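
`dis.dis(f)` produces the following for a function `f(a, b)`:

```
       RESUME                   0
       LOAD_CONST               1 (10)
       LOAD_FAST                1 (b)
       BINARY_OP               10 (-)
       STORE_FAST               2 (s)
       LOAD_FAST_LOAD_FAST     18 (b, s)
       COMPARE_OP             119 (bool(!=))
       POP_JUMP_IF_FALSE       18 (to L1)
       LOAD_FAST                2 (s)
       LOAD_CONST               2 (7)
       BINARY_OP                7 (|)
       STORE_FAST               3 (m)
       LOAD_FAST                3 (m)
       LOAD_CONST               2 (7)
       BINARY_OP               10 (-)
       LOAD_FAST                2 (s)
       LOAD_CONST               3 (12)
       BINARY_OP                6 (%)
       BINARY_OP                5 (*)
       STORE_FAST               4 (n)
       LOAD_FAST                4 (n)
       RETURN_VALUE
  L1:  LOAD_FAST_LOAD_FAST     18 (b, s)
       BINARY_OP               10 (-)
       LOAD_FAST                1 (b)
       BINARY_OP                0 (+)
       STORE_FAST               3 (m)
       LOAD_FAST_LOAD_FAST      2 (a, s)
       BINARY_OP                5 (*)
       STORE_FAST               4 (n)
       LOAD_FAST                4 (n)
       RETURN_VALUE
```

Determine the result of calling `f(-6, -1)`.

88

LOAD_CONST → push 10. Stack: [10]
LOAD_FAST b → push -1. Stack: [10, -1]
BINARY_OP - → 10 - -1 = 11. Stack: [11]
STORE_FAST s → s=11. Stack: []
LOAD_FAST_LOAD_FAST b,s → push -1,11. Stack: [-1, 11]
COMPARE_OP bool(!=) → -1 vs 11 = True. Stack: [True]
POP_JUMP_IF_FALSE → pop True; no jump. Stack: []
LOAD_FAST s → push 11. Stack: [11]
LOAD_CONST → push 7. Stack: [11, 7]
BINARY_OP | → 11 | 7 = 15. Stack: [15]
STORE_FAST m → m=15. Stack: []
LOAD_FAST m → push 15. Stack: [15]
LOAD_CONST → push 7. Stack: [15, 7]
BINARY_OP - → 15 - 7 = 8. Stack: [8]
LOAD_FAST s → push 11. Stack: [8, 11]
LOAD_CONST → push 12. Stack: [8, 11, 12]
BINARY_OP % → 11 % 12 = 11. Stack: [8, 11]
BINARY_OP * → 8 * 11 = 88. Stack: [88]
STORE_FAST n → n=88. Stack: []
LOAD_FAST n → push 88. Stack: [88]
RETURN_VALUE → return 88.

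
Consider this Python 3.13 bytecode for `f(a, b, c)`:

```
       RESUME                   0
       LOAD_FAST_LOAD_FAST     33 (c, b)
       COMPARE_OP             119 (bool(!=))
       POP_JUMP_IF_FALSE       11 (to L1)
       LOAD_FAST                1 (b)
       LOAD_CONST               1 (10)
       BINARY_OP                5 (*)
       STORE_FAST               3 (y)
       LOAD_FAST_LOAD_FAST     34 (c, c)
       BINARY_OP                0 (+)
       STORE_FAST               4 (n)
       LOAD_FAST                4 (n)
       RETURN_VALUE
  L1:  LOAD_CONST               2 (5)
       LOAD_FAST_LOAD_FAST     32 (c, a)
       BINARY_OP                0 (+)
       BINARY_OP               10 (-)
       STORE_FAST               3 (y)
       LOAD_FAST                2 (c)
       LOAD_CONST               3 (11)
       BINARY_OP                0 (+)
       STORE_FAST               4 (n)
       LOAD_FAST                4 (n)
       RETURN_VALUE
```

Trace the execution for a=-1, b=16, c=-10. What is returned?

LOAD_FAST_LOAD_FAST c,b → push -10,16. Stack: [-10, 16]
COMPARE_OP bool(!=) → -10 vs 16 = True. Stack: [True]
POP_JUMP_IF_FALSE → pop True; no jump. Stack: []
LOAD_FAST b → push 16. Stack: [16]
LOAD_CONST → push 10. Stack: [16, 10]
BINARY_OP * → 16 * 10 = 160. Stack: [160]
STORE_FAST y → y=160. Stack: []
LOAD_FAST_LOAD_FAST c,c → push -10,-10. Stack: [-10, -10]
BINARY_OP + → -10 + -10 = -20. Stack: [-20]
STORE_FAST n → n=-20. Stack: []
LOAD_FAST n → push -20. Stack: [-20]
RETURN_VALUE → return -20.

-20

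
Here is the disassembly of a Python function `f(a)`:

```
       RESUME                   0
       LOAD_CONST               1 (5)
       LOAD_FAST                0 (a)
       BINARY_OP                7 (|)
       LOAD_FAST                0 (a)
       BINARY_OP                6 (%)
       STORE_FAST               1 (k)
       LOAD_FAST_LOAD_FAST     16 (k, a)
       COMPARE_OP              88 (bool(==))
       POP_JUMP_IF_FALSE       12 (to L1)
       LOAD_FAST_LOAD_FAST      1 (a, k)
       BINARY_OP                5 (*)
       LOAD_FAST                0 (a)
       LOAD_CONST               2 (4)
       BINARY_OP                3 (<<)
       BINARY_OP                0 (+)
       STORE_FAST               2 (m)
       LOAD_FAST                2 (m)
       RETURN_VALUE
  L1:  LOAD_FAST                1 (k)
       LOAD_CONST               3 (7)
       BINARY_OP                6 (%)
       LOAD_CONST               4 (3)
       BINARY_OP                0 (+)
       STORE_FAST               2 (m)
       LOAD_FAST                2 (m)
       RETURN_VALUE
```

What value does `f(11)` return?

LOAD_CONST → push 5. Stack: [5]
LOAD_FAST a → push 11. Stack: [5, 11]
BINARY_OP | → 5 | 11 = 15. Stack: [15]
LOAD_FAST a → push 11. Stack: [15, 11]
BINARY_OP % → 15 % 11 = 4. Stack: [4]
STORE_FAST k → k=4. Stack: []
LOAD_FAST_LOAD_FAST k,a → push 4,11. Stack: [4, 11]
COMPARE_OP bool(==) → 4 vs 11 = False. Stack: [False]
POP_JUMP_IF_FALSE → pop False; jump. Stack: []
LOAD_FAST k → push 4. Stack: [4]
LOAD_CONST → push 7. Stack: [4, 7]
BINARY_OP % → 4 % 7 = 4. Stack: [4]
LOAD_CONST → push 3. Stack: [4, 3]
BINARY_OP + → 4 + 3 = 7. Stack: [7]
STORE_FAST m → m=7. Stack: []
LOAD_FAST m → push 7. Stack: [7]
RETURN_VALUE → return 7.

7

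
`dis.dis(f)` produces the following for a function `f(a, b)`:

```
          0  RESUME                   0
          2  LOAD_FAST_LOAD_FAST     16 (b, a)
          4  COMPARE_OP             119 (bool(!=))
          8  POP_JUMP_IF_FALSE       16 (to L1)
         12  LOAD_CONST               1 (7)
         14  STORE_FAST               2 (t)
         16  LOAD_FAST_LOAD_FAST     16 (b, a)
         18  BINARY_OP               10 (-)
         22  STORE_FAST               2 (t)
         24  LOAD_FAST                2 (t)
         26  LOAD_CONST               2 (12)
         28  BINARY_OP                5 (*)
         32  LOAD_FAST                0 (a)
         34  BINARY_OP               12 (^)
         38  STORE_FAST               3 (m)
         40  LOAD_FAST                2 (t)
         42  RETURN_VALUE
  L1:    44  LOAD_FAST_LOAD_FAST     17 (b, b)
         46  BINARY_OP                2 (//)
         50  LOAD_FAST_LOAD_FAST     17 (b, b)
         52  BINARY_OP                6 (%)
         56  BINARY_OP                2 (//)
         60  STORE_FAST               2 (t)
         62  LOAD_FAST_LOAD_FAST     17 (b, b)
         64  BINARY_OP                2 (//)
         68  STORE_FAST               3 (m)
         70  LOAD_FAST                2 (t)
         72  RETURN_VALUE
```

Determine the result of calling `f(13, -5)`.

LOAD_FAST_LOAD_FAST b,a → push -5,13. Stack: [-5, 13]
COMPARE_OP bool(!=) → -5 vs 13 = True. Stack: [True]
POP_JUMP_IF_FALSE → pop True; no jump. Stack: []
LOAD_CONST → push 7. Stack: [7]
STORE_FAST t → t=7. Stack: []
LOAD_FAST_LOAD_FAST b,a → push -5,13. Stack: [-5, 13]
BINARY_OP - → -5 - 13 = -18. Stack: [-18]
STORE_FAST t → t=-18. Stack: []
LOAD_FAST t → push -18. Stack: [-18]
LOAD_CONST → push 12. Stack: [-18, 12]
BINARY_OP * → -18 * 12 = -216. Stack: [-216]
LOAD_FAST a → push 13. Stack: [-216, 13]
BINARY_OP ^ → -216 ^ 13 = -219. Stack: [-219]
STORE_FAST m → m=-219. Stack: []
LOAD_FAST t → push -18. Stack: [-18]
RETURN_VALUE → return -18.

-18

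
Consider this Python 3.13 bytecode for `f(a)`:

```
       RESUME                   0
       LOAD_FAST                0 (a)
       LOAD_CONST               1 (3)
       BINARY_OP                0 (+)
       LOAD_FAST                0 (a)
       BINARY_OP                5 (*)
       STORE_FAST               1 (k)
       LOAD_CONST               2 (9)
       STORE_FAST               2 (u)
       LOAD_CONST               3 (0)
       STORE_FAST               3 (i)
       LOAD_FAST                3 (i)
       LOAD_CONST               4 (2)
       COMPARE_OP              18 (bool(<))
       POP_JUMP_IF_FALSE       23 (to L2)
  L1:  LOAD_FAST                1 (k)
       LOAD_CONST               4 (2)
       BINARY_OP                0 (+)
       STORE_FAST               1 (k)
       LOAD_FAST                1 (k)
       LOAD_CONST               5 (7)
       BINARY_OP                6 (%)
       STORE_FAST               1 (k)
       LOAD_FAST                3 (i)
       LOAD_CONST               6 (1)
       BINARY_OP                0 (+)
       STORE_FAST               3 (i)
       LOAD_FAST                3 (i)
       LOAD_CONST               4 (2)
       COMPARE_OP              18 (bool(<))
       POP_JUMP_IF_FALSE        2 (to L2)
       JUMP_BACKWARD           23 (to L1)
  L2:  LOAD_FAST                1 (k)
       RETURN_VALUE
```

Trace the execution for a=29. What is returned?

LOAD_FAST a → push 29. Stack: [29]
LOAD_CONST → push 3. Stack: [29, 3]
BINARY_OP + → 29 + 3 = 32. Stack: [32]
LOAD_FAST a → push 29. Stack: [32, 29]
BINARY_OP * → 32 * 29 = 928. Stack: [928]
STORE_FAST k → k=928. Stack: []
LOAD_CONST → push 9. Stack: [9]
STORE_FAST u → u=9. Stack: []
LOAD_CONST → push 0. Stack: [0]
STORE_FAST i → i=0. Stack: []
LOAD_FAST i → push 0. Stack: [0]
LOAD_CONST → push 2. Stack: [0, 2]
COMPARE_OP bool(<) → 0 vs 2 = True. Stack: [True]
POP_JUMP_IF_FALSE → pop True; no jump. Stack: []
LOAD_FAST k → push 928. Stack: [928]
LOAD_CONST → push 2. Stack: [928, 2]
BINARY_OP + → 928 + 2 = 930. Stack: [930]
STORE_FAST k → k=930. Stack: []
LOAD_FAST k → push 930. Stack: [930]
LOAD_CONST → push 7. Stack: [930, 7]
BINARY_OP % → 930 % 7 = 6. Stack: [6]
STORE_FAST k → k=6. Stack: []
LOAD_FAST i → push 0. Stack: [0]
LOAD_CONST → push 1. Stack: [0, 1]
BINARY_OP + → 0 + 1 = 1. Stack: [1]
STORE_FAST i → i=1. Stack: []
LOAD_FAST i → push 1. Stack: [1]
LOAD_CONST → push 2. Stack: [1, 2]
COMPARE_OP bool(<) → 1 vs 2 = True. Stack: [True]
POP_JUMP_IF_FALSE → pop True; no jump. Stack: []
LOAD_FAST k → push 6. Stack: [6]
LOAD_CONST → push 2. Stack: [6, 2]
BINARY_OP + → 6 + 2 = 8. Stack: [8]
STORE_FAST k → k=8. Stack: []
LOAD_FAST k → push 8. Stack: [8]
LOAD_CONST → push 7. Stack: [8, 7]
BINARY_OP % → 8 % 7 = 1. Stack: [1]
STORE_FAST k → k=1. Stack: []
LOAD_FAST i → push 1. Stack: [1]
LOAD_CONST → push 1. Stack: [1, 1]
BINARY_OP + → 1 + 1 = 2. Stack: [2]
STORE_FAST i → i=2. Stack: []
LOAD_FAST i → push 2. Stack: [2]
LOAD_CONST → push 2. Stack: [2, 2]
COMPARE_OP bool(<) → 2 vs 2 = False. Stack: [False]
POP_JUMP_IF_FALSE → pop False; jump. Stack: []
LOAD_FAST k → push 1. Stack: [1]
RETURN_VALUE → return 1.

1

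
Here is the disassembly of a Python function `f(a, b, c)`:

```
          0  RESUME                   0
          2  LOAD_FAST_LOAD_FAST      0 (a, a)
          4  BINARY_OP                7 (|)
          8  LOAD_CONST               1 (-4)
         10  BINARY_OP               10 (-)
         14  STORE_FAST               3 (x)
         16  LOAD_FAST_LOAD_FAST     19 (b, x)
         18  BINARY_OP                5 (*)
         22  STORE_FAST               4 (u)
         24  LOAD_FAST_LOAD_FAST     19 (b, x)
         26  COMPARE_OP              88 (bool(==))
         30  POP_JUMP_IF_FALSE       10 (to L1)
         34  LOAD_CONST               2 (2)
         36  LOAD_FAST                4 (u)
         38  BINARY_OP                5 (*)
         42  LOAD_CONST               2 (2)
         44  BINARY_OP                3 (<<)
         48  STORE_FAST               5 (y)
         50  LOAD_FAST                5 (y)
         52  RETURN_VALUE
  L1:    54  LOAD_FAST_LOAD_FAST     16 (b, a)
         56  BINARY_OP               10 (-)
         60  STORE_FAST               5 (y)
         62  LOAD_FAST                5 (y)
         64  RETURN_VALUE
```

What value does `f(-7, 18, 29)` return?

LOAD_FAST_LOAD_FAST a,a → push -7,-7. Stack: [-7, -7]
BINARY_OP | → -7 | -7 = -7. Stack: [-7]
LOAD_CONST → push -4. Stack: [-7, -4]
BINARY_OP - → -7 - -4 = -3. Stack: [-3]
STORE_FAST x → x=-3. Stack: []
LOAD_FAST_LOAD_FAST b,x → push 18,-3. Stack: [18, -3]
BINARY_OP * → 18 * -3 = -54. Stack: [-54]
STORE_FAST u → u=-54. Stack: []
LOAD_FAST_LOAD_FAST b,x → push 18,-3. Stack: [18, -3]
COMPARE_OP bool(==) → 18 vs -3 = False. Stack: [False]
POP_JUMP_IF_FALSE → pop False; jump. Stack: []
LOAD_FAST_LOAD_FAST b,a → push 18,-7. Stack: [18, -7]
BINARY_OP - → 18 - -7 = 25. Stack: [25]
STORE_FAST y → y=25. Stack: []
LOAD_FAST y → push 25. Stack: [25]
RETURN_VALUE → return 25.

25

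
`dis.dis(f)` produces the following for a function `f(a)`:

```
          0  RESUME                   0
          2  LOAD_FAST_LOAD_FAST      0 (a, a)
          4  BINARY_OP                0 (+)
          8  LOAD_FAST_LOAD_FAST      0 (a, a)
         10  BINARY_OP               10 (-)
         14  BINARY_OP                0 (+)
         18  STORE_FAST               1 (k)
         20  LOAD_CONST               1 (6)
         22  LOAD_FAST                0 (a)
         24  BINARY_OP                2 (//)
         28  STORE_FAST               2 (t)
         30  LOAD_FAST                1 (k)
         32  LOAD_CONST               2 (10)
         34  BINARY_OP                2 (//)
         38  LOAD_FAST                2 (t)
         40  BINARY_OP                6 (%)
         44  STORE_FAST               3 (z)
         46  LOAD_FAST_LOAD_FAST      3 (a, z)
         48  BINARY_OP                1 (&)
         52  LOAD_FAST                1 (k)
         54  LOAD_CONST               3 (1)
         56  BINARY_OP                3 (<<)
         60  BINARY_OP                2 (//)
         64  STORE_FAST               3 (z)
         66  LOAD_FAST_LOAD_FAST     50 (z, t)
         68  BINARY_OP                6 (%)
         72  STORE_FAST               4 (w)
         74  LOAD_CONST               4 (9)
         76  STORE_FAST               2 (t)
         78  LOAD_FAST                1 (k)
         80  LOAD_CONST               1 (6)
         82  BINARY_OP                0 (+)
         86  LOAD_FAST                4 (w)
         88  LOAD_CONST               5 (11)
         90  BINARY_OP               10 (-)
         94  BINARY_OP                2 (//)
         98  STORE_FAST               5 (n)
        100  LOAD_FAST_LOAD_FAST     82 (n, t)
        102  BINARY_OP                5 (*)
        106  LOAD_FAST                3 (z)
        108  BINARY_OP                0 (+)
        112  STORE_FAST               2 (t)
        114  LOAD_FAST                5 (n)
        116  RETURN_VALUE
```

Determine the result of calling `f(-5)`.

LOAD_FAST_LOAD_FAST a,a → push -5,-5. Stack: [-5, -5]
BINARY_OP + → -5 + -5 = -10. Stack: [-10]
LOAD_FAST_LOAD_FAST a,a → push -5,-5. Stack: [-10, -5, -5]
BINARY_OP - → -5 - -5 = 0. Stack: [-10, 0]
BINARY_OP + → -10 + 0 = -10. Stack: [-10]
STORE_FAST k → k=-10. Stack: []
LOAD_CONST → push 6. Stack: [6]
LOAD_FAST a → push -5. Stack: [6, -5]
BINARY_OP // → 6 // -5 = -2. Stack: [-2]
STORE_FAST t → t=-2. Stack: []
LOAD_FAST k → push -10. Stack: [-10]
LOAD_CONST → push 10. Stack: [-10, 10]
BINARY_OP // → -10 // 10 = -1. Stack: [-1]
LOAD_FAST t → push -2. Stack: [-1, -2]
BINARY_OP % → -1 % -2 = -1. Stack: [-1]
STORE_FAST z → z=-1. Stack: []
LOAD_FAST_LOAD_FAST a,z → push -5,-1. Stack: [-5, -1]
BINARY_OP & → -5 & -1 = -5. Stack: [-5]
LOAD_FAST k → push -10. Stack: [-5, -10]
LOAD_CONST → push 1. Stack: [-5, -10, 1]
BINARY_OP << → -10 << 1 = -20. Stack: [-5, -20]
BINARY_OP // → -5 // -20 = 0. Stack: [0]
STORE_FAST z → z=0. Stack: []
LOAD_FAST_LOAD_FAST z,t → push 0,-2. Stack: [0, -2]
BINARY_OP % → 0 % -2 = 0. Stack: [0]
STORE_FAST w → w=0. Stack: []
LOAD_CONST → push 9. Stack: [9]
STORE_FAST t → t=9. Stack: []
LOAD_FAST k → push -10. Stack: [-10]
LOAD_CONST → push 6. Stack: [-10, 6]
BINARY_OP + → -10 + 6 = -4. Stack: [-4]
LOAD_FAST w → push 0. Stack: [-4, 0]
LOAD_CONST → push 11. Stack: [-4, 0, 11]
BINARY_OP - → 0 - 11 = -11. Stack: [-4, -11]
BINARY_OP // → -4 // -11 = 0. Stack: [0]
STORE_FAST n → n=0. Stack: []
LOAD_FAST_LOAD_FAST n,t → push 0,9. Stack: [0, 9]
BINARY_OP * → 0 * 9 = 0. Stack: [0]
LOAD_FAST z → push 0. Stack: [0, 0]
BINARY_OP + → 0 + 0 = 0. Stack: [0]
STORE_FAST t → t=0. Stack: []
LOAD_FAST n → push 0. Stack: [0]
RETURN_VALUE → return 0.

0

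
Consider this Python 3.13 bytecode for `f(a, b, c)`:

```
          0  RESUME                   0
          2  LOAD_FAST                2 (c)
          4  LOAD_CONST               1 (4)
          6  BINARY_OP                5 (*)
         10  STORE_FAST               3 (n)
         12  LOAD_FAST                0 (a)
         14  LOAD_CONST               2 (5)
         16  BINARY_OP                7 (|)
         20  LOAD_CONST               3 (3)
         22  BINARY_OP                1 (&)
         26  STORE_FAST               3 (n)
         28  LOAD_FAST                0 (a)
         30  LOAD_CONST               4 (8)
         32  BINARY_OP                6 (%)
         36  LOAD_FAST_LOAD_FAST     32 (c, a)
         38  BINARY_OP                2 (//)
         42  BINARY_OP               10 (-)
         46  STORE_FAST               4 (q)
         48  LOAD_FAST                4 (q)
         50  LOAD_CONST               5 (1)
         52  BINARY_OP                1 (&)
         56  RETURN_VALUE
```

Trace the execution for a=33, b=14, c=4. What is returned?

LOAD_FAST c → push 4. Stack: [4]
LOAD_CONST → push 4. Stack: [4, 4]
BINARY_OP * → 4 * 4 = 16. Stack: [16]
STORE_FAST n → n=16. Stack: []
LOAD_FAST a → push 33. Stack: [33]
LOAD_CONST → push 5. Stack: [33, 5]
BINARY_OP | → 33 | 5 = 37. Stack: [37]
LOAD_CONST → push 3. Stack: [37, 3]
BINARY_OP & → 37 & 3 = 1. Stack: [1]
STORE_FAST n → n=1. Stack: []
LOAD_FAST a → push 33. Stack: [33]
LOAD_CONST → push 8. Stack: [33, 8]
BINARY_OP % → 33 % 8 = 1. Stack: [1]
LOAD_FAST_LOAD_FAST c,a → push 4,33. Stack: [1, 4, 33]
BINARY_OP // → 4 // 33 = 0. Stack: [1, 0]
BINARY_OP - → 1 - 0 = 1. Stack: [1]
STORE_FAST q → q=1. Stack: []
LOAD_FAST q → push 1. Stack: [1]
LOAD_CONST → push 1. Stack: [1, 1]
BINARY_OP & → 1 & 1 = 1. Stack: [1]
RETURN_VALUE → return 1.

1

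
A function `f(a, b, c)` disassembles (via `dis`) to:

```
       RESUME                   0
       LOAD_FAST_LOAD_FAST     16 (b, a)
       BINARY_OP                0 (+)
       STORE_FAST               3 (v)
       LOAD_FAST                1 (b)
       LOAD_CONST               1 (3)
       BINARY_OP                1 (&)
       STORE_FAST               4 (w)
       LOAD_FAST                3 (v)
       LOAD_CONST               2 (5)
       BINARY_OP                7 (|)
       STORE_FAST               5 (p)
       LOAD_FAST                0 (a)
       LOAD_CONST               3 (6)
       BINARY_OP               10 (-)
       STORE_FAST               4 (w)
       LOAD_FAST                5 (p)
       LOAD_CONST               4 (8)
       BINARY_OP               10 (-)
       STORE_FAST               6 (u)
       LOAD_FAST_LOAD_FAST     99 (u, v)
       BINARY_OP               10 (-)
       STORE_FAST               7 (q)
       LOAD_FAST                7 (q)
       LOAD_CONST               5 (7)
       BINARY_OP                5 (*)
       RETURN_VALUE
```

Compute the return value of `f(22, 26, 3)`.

LOAD_FAST_LOAD_FAST b,a → push 26,22. Stack: [26, 22]
BINARY_OP + → 26 + 22 = 48. Stack: [48]
STORE_FAST v → v=48. Stack: []
LOAD_FAST b → push 26. Stack: [26]
LOAD_CONST → push 3. Stack: [26, 3]
BINARY_OP & → 26 & 3 = 2. Stack: [2]
STORE_FAST w → w=2. Stack: []
LOAD_FAST v → push 48. Stack: [48]
LOAD_CONST → push 5. Stack: [48, 5]
BINARY_OP | → 48 | 5 = 53. Stack: [53]
STORE_FAST p → p=53. Stack: []
LOAD_FAST a → push 22. Stack: [22]
LOAD_CONST → push 6. Stack: [22, 6]
BINARY_OP - → 22 - 6 = 16. Stack: [16]
STORE_FAST w → w=16. Stack: []
LOAD_FAST p → push 53. Stack: [53]
LOAD_CONST → push 8. Stack: [53, 8]
BINARY_OP - → 53 - 8 = 45. Stack: [45]
STORE_FAST u → u=45. Stack: []
LOAD_FAST_LOAD_FAST u,v → push 45,48. Stack: [45, 48]
BINARY_OP - → 45 - 48 = -3. Stack: [-3]
STORE_FAST q → q=-3. Stack: []
LOAD_FAST q → push -3. Stack: [-3]
LOAD_CONST → push 7. Stack: [-3, 7]
BINARY_OP * → -3 * 7 = -21. Stack: [-21]
RETURN_VALUE → return -21.

-21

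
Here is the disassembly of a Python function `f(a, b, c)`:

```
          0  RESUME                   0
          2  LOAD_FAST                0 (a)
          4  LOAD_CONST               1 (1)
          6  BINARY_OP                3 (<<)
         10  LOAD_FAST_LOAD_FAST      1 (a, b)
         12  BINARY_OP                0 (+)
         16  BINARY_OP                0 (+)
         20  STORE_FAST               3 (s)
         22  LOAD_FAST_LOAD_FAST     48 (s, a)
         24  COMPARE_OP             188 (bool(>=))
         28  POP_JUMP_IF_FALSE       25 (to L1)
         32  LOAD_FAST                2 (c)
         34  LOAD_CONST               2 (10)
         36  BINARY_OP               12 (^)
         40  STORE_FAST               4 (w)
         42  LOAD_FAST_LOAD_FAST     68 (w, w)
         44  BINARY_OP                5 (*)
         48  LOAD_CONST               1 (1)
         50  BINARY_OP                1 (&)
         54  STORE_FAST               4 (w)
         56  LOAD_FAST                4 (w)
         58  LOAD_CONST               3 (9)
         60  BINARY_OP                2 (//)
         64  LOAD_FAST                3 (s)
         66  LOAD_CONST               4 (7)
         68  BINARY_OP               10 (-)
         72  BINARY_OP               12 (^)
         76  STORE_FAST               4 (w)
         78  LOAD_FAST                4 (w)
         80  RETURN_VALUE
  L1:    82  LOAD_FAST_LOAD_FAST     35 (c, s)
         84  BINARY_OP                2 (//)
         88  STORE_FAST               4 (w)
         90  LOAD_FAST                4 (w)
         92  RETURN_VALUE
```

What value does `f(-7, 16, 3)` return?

LOAD_FAST a → push -7. Stack: [-7]
LOAD_CONST → push 1. Stack: [-7, 1]
BINARY_OP << → -7 << 1 = -14. Stack: [-14]
LOAD_FAST_LOAD_FAST a,b → push -7,16. Stack: [-14, -7, 16]
BINARY_OP + → -7 + 16 = 9. Stack: [-14, 9]
BINARY_OP + → -14 + 9 = -5. Stack: [-5]
STORE_FAST s → s=-5. Stack: []
LOAD_FAST_LOAD_FAST s,a → push -5,-7. Stack: [-5, -7]
COMPARE_OP bool(>=) → -5 vs -7 = True. Stack: [True]
POP_JUMP_IF_FALSE → pop True; no jump. Stack: []
LOAD_FAST c → push 3. Stack: [3]
LOAD_CONST → push 10. Stack: [3, 10]
BINARY_OP ^ → 3 ^ 10 = 9. Stack: [9]
STORE_FAST w → w=9. Stack: []
LOAD_FAST_LOAD_FAST w,w → push 9,9. Stack: [9, 9]
BINARY_OP * → 9 * 9 = 81. Stack: [81]
LOAD_CONST → push 1. Stack: [81, 1]
BINARY_OP & → 81 & 1 = 1. Stack: [1]
STORE_FAST w → w=1. Stack: []
LOAD_FAST w → push 1. Stack: [1]
LOAD_CONST → push 9. Stack: [1, 9]
BINARY_OP // → 1 // 9 = 0. Stack: [0]
LOAD_FAST s → push -5. Stack: [0, -5]
LOAD_CONST → push 7. Stack: [0, -5, 7]
BINARY_OP - → -5 - 7 = -12. Stack: [0, -12]
BINARY_OP ^ → 0 ^ -12 = -12. Stack: [-12]
STORE_FAST w → w=-12. Stack: []
LOAD_FAST w → push -12. Stack: [-12]
RETURN_VALUE → return -12.

-12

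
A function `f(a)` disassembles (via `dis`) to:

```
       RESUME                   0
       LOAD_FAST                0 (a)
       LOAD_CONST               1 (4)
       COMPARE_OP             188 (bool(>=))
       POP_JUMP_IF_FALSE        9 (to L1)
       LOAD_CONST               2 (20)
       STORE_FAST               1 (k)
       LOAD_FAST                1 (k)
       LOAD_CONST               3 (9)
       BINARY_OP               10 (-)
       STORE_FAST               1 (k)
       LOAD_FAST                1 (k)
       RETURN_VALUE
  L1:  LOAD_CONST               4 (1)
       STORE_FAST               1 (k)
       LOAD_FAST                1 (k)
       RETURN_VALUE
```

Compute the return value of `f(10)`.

LOAD_FAST a → push 10. Stack: [10]
LOAD_CONST → push 4. Stack: [10, 4]
COMPARE_OP bool(>=) → 10 vs 4 = True. Stack: [True]
POP_JUMP_IF_FALSE → pop True; no jump. Stack: []
LOAD_CONST → push 20. Stack: [20]
STORE_FAST k → k=20. Stack: []
LOAD_FAST k → push 20. Stack: [20]
LOAD_CONST → push 9. Stack: [20, 9]
BINARY_OP - → 20 - 9 = 11. Stack: [11]
STORE_FAST k → k=11. Stack: []
LOAD_FAST k → push 11. Stack: [11]
RETURN_VALUE → return 11.

11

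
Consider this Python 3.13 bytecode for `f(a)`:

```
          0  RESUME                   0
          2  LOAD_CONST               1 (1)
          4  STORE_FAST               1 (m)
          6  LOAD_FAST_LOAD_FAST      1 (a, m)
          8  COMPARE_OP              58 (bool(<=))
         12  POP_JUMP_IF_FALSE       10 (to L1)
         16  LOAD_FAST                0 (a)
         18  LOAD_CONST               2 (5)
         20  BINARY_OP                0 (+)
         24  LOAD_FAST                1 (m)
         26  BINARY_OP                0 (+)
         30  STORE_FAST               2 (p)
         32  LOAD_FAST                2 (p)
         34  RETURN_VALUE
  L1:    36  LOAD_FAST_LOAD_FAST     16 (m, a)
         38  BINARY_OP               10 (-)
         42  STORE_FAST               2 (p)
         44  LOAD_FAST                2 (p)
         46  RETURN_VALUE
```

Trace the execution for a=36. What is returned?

LOAD_CONST → push 1. Stack: [1]
STORE_FAST m → m=1. Stack: []
LOAD_FAST_LOAD_FAST a,m → push 36,1. Stack: [36, 1]
COMPARE_OP bool(<=) → 36 vs 1 = False. Stack: [False]
POP_JUMP_IF_FALSE → pop False; jump. Stack: []
LOAD_FAST_LOAD_FAST m,a → push 1,36. Stack: [1, 36]
BINARY_OP - → 1 - 36 = -35. Stack: [-35]
STORE_FAST p → p=-35. Stack: []
LOAD_FAST p → push -35. Stack: [-35]
RETURN_VALUE → return -35.

-35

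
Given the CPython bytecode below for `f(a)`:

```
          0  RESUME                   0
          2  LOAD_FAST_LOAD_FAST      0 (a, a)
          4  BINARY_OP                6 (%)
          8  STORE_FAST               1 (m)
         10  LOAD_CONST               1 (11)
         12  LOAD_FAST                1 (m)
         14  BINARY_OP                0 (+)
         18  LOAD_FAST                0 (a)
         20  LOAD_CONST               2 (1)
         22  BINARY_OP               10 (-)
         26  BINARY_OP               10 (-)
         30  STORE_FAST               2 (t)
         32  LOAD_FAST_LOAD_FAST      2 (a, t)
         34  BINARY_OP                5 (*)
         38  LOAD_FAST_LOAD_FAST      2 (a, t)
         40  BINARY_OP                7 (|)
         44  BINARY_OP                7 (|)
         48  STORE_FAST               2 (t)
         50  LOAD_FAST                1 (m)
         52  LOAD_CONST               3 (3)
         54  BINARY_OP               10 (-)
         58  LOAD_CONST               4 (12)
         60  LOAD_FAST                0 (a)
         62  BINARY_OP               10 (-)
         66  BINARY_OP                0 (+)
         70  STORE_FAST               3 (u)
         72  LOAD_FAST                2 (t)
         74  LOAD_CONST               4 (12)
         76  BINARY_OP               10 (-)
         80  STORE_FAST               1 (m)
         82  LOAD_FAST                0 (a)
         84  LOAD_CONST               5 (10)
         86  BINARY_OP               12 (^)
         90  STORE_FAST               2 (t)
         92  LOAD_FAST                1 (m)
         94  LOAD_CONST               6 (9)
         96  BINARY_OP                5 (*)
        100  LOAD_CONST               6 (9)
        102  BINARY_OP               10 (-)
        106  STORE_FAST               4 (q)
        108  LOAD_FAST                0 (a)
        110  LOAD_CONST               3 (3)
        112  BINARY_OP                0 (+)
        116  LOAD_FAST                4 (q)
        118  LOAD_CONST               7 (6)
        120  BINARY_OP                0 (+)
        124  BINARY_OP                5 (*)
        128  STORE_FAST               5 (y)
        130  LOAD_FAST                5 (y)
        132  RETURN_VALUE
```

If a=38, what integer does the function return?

LOAD_FAST_LOAD_FAST a,a → push 38,38. Stack: [38, 38]
BINARY_OP % → 38 % 38 = 0. Stack: [0]
STORE_FAST m → m=0. Stack: []
LOAD_CONST → push 11. Stack: [11]
LOAD_FAST m → push 0. Stack: [11, 0]
BINARY_OP + → 11 + 0 = 11. Stack: [11]
LOAD_FAST a → push 38. Stack: [11, 38]
LOAD_CONST → push 1. Stack: [11, 38, 1]
BINARY_OP - → 38 - 1 = 37. Stack: [11, 37]
BINARY_OP - → 11 - 37 = -26. Stack: [-26]
STORE_FAST t → t=-26. Stack: []
LOAD_FAST_LOAD_FAST a,t → push 38,-26. Stack: [38, -26]
BINARY_OP * → 38 * -26 = -988. Stack: [-988]
LOAD_FAST_LOAD_FAST a,t → push 38,-26. Stack: [-988, 38, -26]
BINARY_OP | → 38 | -26 = -26. Stack: [-988, -26]
BINARY_OP | → -988 | -26 = -26. Stack: [-26]
STORE_FAST t → t=-26. Stack: []
LOAD_FAST m → push 0. Stack: [0]
LOAD_CONST → push 3. Stack: [0, 3]
BINARY_OP - → 0 - 3 = -3. Stack: [-3]
LOAD_CONST → push 12. Stack: [-3, 12]
LOAD_FAST a → push 38. Stack: [-3, 12, 38]
BINARY_OP - → 12 - 38 = -26. Stack: [-3, -26]
BINARY_OP + → -3 + -26 = -29. Stack: [-29]
STORE_FAST u → u=-29. Stack: []
LOAD_FAST t → push -26. Stack: [-26]
LOAD_CONST → push 12. Stack: [-26, 12]
BINARY_OP - → -26 - 12 = -38. Stack: [-38]
STORE_FAST m → m=-38. Stack: []
LOAD_FAST a → push 38. Stack: [38]
LOAD_CONST → push 10. Stack: [38, 10]
BINARY_OP ^ → 38 ^ 10 = 44. Stack: [44]
STORE_FAST t → t=44. Stack: []
LOAD_FAST m → push -38. Stack: [-38]
LOAD_CONST → push 9. Stack: [-38, 9]
BINARY_OP * → -38 * 9 = -342. Stack: [-342]
LOAD_CONST → push 9. Stack: [-342, 9]
BINARY_OP - → -342 - 9 = -351. Stack: [-351]
STORE_FAST q → q=-351. Stack: []
LOAD_FAST a → push 38. Stack: [38]
LOAD_CONST → push 3. Stack: [38, 3]
BINARY_OP + → 38 + 3 = 41. Stack: [41]
LOAD_FAST q → push -351. Stack: [41, -351]
LOAD_CONST → push 6. Stack: [41, -351, 6]
BINARY_OP + → -351 + 6 = -345. Stack: [41, -345]
BINARY_OP * → 41 * -345 = -14145. Stack: [-14145]
STORE_FAST y → y=-14145. Stack: []
LOAD_FAST y → push -14145. Stack: [-14145]
RETURN_VALUE → return -14145.

-14145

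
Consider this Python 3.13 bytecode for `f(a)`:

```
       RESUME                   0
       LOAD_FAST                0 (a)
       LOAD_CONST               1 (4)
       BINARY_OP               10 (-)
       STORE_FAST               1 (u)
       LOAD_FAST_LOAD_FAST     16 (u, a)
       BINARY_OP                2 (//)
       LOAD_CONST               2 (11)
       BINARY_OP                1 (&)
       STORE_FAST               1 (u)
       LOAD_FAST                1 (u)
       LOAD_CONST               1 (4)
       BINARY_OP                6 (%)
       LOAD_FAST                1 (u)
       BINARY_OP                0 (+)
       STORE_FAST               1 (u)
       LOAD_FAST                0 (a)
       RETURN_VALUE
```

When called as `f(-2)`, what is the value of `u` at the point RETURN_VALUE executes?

LOAD_FAST a → push -2. Stack: [-2]
LOAD_CONST → push 4. Stack: [-2, 4]
BINARY_OP - → -2 - 4 = -6. Stack: [-6]
STORE_FAST u → u=-6. Stack: []
LOAD_FAST_LOAD_FAST u,a → push -6,-2. Stack: [-6, -2]
BINARY_OP // → -6 // -2 = 3. Stack: [3]
LOAD_CONST → push 11. Stack: [3, 11]
BINARY_OP & → 3 & 11 = 3. Stack: [3]
STORE_FAST u → u=3. Stack: []
LOAD_FAST u → push 3. Stack: [3]
LOAD_CONST → push 4. Stack: [3, 4]
BINARY_OP % → 3 % 4 = 3. Stack: [3]
LOAD_FAST u → push 3. Stack: [3, 3]
BINARY_OP + → 3 + 3 = 6. Stack: [6]
STORE_FAST u → u=6. Stack: []
LOAD_FAST a → push -2. Stack: [-2]
RETURN_VALUE → return -2.

6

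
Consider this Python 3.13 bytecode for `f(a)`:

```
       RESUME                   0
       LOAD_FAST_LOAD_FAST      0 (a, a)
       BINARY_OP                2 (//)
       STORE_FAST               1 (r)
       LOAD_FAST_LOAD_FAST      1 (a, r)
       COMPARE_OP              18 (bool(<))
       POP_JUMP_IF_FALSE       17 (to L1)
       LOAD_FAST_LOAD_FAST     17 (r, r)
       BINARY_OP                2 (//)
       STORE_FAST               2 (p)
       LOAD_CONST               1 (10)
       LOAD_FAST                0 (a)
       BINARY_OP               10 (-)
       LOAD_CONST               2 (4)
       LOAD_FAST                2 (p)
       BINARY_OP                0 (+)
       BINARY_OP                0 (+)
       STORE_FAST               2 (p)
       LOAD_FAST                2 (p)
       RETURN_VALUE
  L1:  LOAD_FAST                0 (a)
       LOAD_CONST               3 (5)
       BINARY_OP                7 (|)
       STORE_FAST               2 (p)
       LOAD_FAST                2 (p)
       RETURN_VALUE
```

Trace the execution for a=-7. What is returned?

22

LOAD_FAST_LOAD_FAST a,a → push -7,-7. Stack: [-7, -7]
BINARY_OP // → -7 // -7 = 1. Stack: [1]
STORE_FAST r → r=1. Stack: []
LOAD_FAST_LOAD_FAST a,r → push -7,1. Stack: [-7, 1]
COMPARE_OP bool(<) → -7 vs 1 = True. Stack: [True]
POP_JUMP_IF_FALSE → pop True; no jump. Stack: []
LOAD_FAST_LOAD_FAST r,r → push 1,1. Stack: [1, 1]
BINARY_OP // → 1 // 1 = 1. Stack: [1]
STORE_FAST p → p=1. Stack: []
LOAD_CONST → push 10. Stack: [10]
LOAD_FAST a → push -7. Stack: [10, -7]
BINARY_OP - → 10 - -7 = 17. Stack: [17]
LOAD_CONST → push 4. Stack: [17, 4]
LOAD_FAST p → push 1. Stack: [17, 4, 1]
BINARY_OP + → 4 + 1 = 5. Stack: [17, 5]
BINARY_OP + → 17 + 5 = 22. Stack: [22]
STORE_FAST p → p=22. Stack: []
LOAD_FAST p → push 22. Stack: [22]
RETURN_VALUE → return 22.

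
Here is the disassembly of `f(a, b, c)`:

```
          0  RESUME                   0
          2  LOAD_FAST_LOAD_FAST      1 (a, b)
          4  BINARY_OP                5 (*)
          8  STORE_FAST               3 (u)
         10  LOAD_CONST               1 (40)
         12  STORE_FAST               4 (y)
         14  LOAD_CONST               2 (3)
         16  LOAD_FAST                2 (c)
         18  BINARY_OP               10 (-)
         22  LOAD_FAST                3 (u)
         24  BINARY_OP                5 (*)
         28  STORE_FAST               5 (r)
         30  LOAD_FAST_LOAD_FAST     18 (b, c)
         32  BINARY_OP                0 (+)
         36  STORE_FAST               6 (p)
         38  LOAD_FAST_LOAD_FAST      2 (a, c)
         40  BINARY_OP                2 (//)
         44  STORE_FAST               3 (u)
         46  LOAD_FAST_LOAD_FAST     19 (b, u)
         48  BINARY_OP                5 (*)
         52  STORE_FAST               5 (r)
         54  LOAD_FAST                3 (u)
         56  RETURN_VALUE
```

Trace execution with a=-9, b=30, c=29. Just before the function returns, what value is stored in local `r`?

LOAD_FAST_LOAD_FAST a,b → push -9,30. Stack: [-9, 30]
BINARY_OP * → -9 * 30 = -270. Stack: [-270]
STORE_FAST u → u=-270. Stack: []
LOAD_CONST → push 40. Stack: [40]
STORE_FAST y → y=40. Stack: []
LOAD_CONST → push 3. Stack: [3]
LOAD_FAST c → push 29. Stack: [3, 29]
BINARY_OP - → 3 - 29 = -26. Stack: [-26]
LOAD_FAST u → push -270. Stack: [-26, -270]
BINARY_OP * → -26 * -270 = 7020. Stack: [7020]
STORE_FAST r → r=7020. Stack: []
LOAD_FAST_LOAD_FAST b,c → push 30,29. Stack: [30, 29]
BINARY_OP + → 30 + 29 = 59. Stack: [59]
STORE_FAST p → p=59. Stack: []
LOAD_FAST_LOAD_FAST a,c → push -9,29. Stack: [-9, 29]
BINARY_OP // → -9 // 29 = -1. Stack: [-1]
STORE_FAST u → u=-1. Stack: []
LOAD_FAST_LOAD_FAST b,u → push 30,-1. Stack: [30, -1]
BINARY_OP * → 30 * -1 = -30. Stack: [-30]
STORE_FAST r → r=-30. Stack: []
LOAD_FAST u → push -1. Stack: [-1]
RETURN_VALUE → return -1.

-30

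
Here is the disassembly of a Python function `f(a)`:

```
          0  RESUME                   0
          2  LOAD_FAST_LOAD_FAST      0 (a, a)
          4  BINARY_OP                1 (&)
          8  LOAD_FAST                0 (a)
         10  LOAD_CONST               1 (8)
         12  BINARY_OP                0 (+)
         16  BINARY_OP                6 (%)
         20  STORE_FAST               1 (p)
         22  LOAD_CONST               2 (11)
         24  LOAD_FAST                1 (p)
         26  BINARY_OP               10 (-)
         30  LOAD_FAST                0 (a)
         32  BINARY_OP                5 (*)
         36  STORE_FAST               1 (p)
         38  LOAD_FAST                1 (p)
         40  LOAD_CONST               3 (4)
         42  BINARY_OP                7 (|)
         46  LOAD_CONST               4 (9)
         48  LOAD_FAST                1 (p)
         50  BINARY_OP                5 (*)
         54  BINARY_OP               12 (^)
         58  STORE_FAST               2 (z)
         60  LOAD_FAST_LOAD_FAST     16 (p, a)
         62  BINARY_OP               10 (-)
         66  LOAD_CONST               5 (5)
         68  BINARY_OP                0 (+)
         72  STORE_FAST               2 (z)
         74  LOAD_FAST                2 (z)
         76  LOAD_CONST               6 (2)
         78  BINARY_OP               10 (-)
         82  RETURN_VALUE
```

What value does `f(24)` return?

LOAD_FAST_LOAD_FAST a,a → push 24,24. Stack: [24, 24]
BINARY_OP & → 24 & 24 = 24. Stack: [24]
LOAD_FAST a → push 24. Stack: [24, 24]
LOAD_CONST → push 8. Stack: [24, 24, 8]
BINARY_OP + → 24 + 8 = 32. Stack: [24, 32]
BINARY_OP % → 24 % 32 = 24. Stack: [24]
STORE_FAST p → p=24. Stack: []
LOAD_CONST → push 11. Stack: [11]
LOAD_FAST p → push 24. Stack: [11, 24]
BINARY_OP - → 11 - 24 = -13. Stack: [-13]
LOAD_FAST a → push 24. Stack: [-13, 24]
BINARY_OP * → -13 * 24 = -312. Stack: [-312]
STORE_FAST p → p=-312. Stack: []
LOAD_FAST p → push -312. Stack: [-312]
LOAD_CONST → push 4. Stack: [-312, 4]
BINARY_OP | → -312 | 4 = -308. Stack: [-308]
LOAD_CONST → push 9. Stack: [-308, 9]
LOAD_FAST p → push -312. Stack: [-308, 9, -312]
BINARY_OP * → 9 * -312 = -2808. Stack: [-308, -2808]
BINARY_OP ^ → -308 ^ -2808 = 3012. Stack: [3012]
STORE_FAST z → z=3012. Stack: []
LOAD_FAST_LOAD_FAST p,a → push -312,24. Stack: [-312, 24]
BINARY_OP - → -312 - 24 = -336. Stack: [-336]
LOAD_CONST → push 5. Stack: [-336, 5]
BINARY_OP + → -336 + 5 = -331. Stack: [-331]
STORE_FAST z → z=-331. Stack: []
LOAD_FAST z → push -331. Stack: [-331]
LOAD_CONST → push 2. Stack: [-331, 2]
BINARY_OP - → -331 - 2 = -333. Stack: [-333]
RETURN_VALUE → return -333.

-333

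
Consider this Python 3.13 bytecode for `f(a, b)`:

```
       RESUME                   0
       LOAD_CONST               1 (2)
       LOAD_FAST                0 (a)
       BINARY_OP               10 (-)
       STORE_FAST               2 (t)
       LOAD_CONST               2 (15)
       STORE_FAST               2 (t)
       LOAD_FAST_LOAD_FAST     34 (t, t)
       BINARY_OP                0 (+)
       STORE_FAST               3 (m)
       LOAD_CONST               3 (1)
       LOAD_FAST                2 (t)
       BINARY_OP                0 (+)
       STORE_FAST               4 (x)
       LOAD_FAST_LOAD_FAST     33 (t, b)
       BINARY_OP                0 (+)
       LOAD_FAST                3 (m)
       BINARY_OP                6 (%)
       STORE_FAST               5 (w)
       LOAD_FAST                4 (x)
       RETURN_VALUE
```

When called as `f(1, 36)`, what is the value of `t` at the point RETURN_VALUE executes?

15

LOAD_CONST → push 2. Stack: [2]
LOAD_FAST a → push 1. Stack: [2, 1]
BINARY_OP - → 2 - 1 = 1. Stack: [1]
STORE_FAST t → t=1. Stack: []
LOAD_CONST → push 15. Stack: [15]
STORE_FAST t → t=15. Stack: []
LOAD_FAST_LOAD_FAST t,t → push 15,15. Stack: [15, 15]
BINARY_OP + → 15 + 15 = 30. Stack: [30]
STORE_FAST m → m=30. Stack: []
LOAD_CONST → push 1. Stack: [1]
LOAD_FAST t → push 15. Stack: [1, 15]
BINARY_OP + → 1 + 15 = 16. Stack: [16]
STORE_FAST x → x=16. Stack: []
LOAD_FAST_LOAD_FAST t,b → push 15,36. Stack: [15, 36]
BINARY_OP + → 15 + 36 = 51. Stack: [51]
LOAD_FAST m → push 30. Stack: [51, 30]
BINARY_OP % → 51 % 30 = 21. Stack: [21]
STORE_FAST w → w=21. Stack: []
LOAD_FAST x → push 16. Stack: [16]
RETURN_VALUE → return 16.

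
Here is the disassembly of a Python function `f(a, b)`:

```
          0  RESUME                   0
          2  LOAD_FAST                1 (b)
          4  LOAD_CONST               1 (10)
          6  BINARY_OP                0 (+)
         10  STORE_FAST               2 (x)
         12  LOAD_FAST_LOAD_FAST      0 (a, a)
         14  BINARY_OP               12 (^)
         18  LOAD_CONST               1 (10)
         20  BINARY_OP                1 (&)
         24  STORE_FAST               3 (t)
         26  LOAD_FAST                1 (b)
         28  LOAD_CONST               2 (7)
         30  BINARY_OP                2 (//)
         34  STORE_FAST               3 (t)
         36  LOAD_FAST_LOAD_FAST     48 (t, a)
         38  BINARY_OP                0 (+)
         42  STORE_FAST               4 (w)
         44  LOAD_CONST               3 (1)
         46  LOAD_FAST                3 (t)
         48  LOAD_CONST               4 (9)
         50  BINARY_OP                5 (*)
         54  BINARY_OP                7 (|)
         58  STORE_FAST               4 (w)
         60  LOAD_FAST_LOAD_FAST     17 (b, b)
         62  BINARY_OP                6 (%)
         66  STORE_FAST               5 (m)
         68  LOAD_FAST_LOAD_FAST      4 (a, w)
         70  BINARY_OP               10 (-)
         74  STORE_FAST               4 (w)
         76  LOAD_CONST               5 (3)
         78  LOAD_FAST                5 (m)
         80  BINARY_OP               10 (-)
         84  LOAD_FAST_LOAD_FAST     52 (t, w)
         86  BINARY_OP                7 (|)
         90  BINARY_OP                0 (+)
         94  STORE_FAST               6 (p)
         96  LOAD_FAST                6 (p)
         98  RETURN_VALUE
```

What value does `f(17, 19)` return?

1

LOAD_FAST b → push 19. Stack: [19]
LOAD_CONST → push 10. Stack: [19, 10]
BINARY_OP + → 19 + 10 = 29. Stack: [29]
STORE_FAST x → x=29. Stack: []
LOAD_FAST_LOAD_FAST a,a → push 17,17. Stack: [17, 17]
BINARY_OP ^ → 17 ^ 17 = 0. Stack: [0]
LOAD_CONST → push 10. Stack: [0, 10]
BINARY_OP & → 0 & 10 = 0. Stack: [0]
STORE_FAST t → t=0. Stack: []
LOAD_FAST b → push 19. Stack: [19]
LOAD_CONST → push 7. Stack: [19, 7]
BINARY_OP // → 19 // 7 = 2. Stack: [2]
STORE_FAST t → t=2. Stack: []
LOAD_FAST_LOAD_FAST t,a → push 2,17. Stack: [2, 17]
BINARY_OP + → 2 + 17 = 19. Stack: [19]
STORE_FAST w → w=19. Stack: []
LOAD_CONST → push 1. Stack: [1]
LOAD_FAST t → push 2. Stack: [1, 2]
LOAD_CONST → push 9. Stack: [1, 2, 9]
BINARY_OP * → 2 * 9 = 18. Stack: [1, 18]
BINARY_OP | → 1 | 18 = 19. Stack: [19]
STORE_FAST w → w=19. Stack: []
LOAD_FAST_LOAD_FAST b,b → push 19,19. Stack: [19, 19]
BINARY_OP % → 19 % 19 = 0. Stack: [0]
STORE_FAST m → m=0. Stack: []
LOAD_FAST_LOAD_FAST a,w → push 17,19. Stack: [17, 19]
BINARY_OP - → 17 - 19 = -2. Stack: [-2]
STORE_FAST w → w=-2. Stack: []
LOAD_CONST → push 3. Stack: [3]
LOAD_FAST m → push 0. Stack: [3, 0]
BINARY_OP - → 3 - 0 = 3. Stack: [3]
LOAD_FAST_LOAD_FAST t,w → push 2,-2. Stack: [3, 2, -2]
BINARY_OP | → 2 | -2 = -2. Stack: [3, -2]
BINARY_OP + → 3 + -2 = 1. Stack: [1]
STORE_FAST p → p=1. Stack: []
LOAD_FAST p → push 1. Stack: [1]
RETURN_VALUE → return 1.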